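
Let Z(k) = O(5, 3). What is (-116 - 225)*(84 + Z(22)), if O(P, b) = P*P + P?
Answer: -38874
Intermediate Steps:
O(P, b) = P + P² (O(P, b) = P² + P = P + P²)
Z(k) = 30 (Z(k) = 5*(1 + 5) = 5*6 = 30)
(-116 - 225)*(84 + Z(22)) = (-116 - 225)*(84 + 30) = -341*114 = -38874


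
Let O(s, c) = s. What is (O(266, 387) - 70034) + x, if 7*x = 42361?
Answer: -446015/7 ≈ -63716.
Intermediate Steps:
x = 42361/7 (x = (1/7)*42361 = 42361/7 ≈ 6051.6)
(O(266, 387) - 70034) + x = (266 - 70034) + 42361/7 = -69768 + 42361/7 = -446015/7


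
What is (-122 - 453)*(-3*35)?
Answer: 60375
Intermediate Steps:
(-122 - 453)*(-3*35) = -575*(-105) = 60375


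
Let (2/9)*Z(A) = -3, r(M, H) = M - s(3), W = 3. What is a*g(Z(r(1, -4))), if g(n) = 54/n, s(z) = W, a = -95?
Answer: 380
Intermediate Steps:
s(z) = 3
r(M, H) = -3 + M (r(M, H) = M - 1*3 = M - 3 = -3 + M)
Z(A) = -27/2 (Z(A) = (9/2)*(-3) = -27/2)
a*g(Z(r(1, -4))) = -5130/(-27/2) = -5130*(-2)/27 = -95*(-4) = 380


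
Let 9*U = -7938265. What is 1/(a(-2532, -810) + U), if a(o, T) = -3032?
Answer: -9/7965553 ≈ -1.1299e-6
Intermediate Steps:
U = -7938265/9 (U = (⅑)*(-7938265) = -7938265/9 ≈ -8.8203e+5)
1/(a(-2532, -810) + U) = 1/(-3032 - 7938265/9) = 1/(-7965553/9) = -9/7965553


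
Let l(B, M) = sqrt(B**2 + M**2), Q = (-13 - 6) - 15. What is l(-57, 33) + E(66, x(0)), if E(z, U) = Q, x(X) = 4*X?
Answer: -34 + 3*sqrt(482) ≈ 31.863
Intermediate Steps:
Q = -34 (Q = -19 - 15 = -34)
E(z, U) = -34
l(-57, 33) + E(66, x(0)) = sqrt((-57)**2 + 33**2) - 34 = sqrt(3249 + 1089) - 34 = sqrt(4338) - 34 = 3*sqrt(482) - 34 = -34 + 3*sqrt(482)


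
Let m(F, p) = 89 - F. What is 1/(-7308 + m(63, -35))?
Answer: -1/7282 ≈ -0.00013732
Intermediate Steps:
1/(-7308 + m(63, -35)) = 1/(-7308 + (89 - 1*63)) = 1/(-7308 + (89 - 63)) = 1/(-7308 + 26) = 1/(-7282) = -1/7282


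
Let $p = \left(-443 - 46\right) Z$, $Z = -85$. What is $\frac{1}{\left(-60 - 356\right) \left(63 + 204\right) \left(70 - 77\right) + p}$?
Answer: $\frac{1}{819069} \approx 1.2209 \cdot 10^{-6}$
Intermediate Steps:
$p = 41565$ ($p = \left(-443 - 46\right) \left(-85\right) = \left(-489\right) \left(-85\right) = 41565$)
$\frac{1}{\left(-60 - 356\right) \left(63 + 204\right) \left(70 - 77\right) + p} = \frac{1}{\left(-60 - 356\right) \left(63 + 204\right) \left(70 - 77\right) + 41565} = \frac{1}{- 416 \cdot 267 \left(-7\right) + 41565} = \frac{1}{\left(-416\right) \left(-1869\right) + 41565} = \frac{1}{777504 + 41565} = \frac{1}{819069}$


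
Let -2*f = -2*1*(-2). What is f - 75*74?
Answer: -5552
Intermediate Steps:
f = -2 (f = -(-2*1)*(-2)/2 = -(-1)*(-2) = -½*4 = -2)
f - 75*74 = -2 - 75*74 = -2 - 5550 = -5552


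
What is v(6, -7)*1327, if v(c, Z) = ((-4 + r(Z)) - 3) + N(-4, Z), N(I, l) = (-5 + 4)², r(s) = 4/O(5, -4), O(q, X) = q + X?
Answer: -2654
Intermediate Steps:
O(q, X) = X + q
r(s) = 4 (r(s) = 4/(-4 + 5) = 4/1 = 4*1 = 4)
N(I, l) = 1 (N(I, l) = (-1)² = 1)
v(c, Z) = -2 (v(c, Z) = ((-4 + 4) - 3) + 1 = (0 - 3) + 1 = -3 + 1 = -2)
v(6, -7)*1327 = -2*1327 = -2654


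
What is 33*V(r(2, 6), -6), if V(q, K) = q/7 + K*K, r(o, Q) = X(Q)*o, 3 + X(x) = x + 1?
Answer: 8580/7 ≈ 1225.7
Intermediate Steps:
X(x) = -2 + x (X(x) = -3 + (x + 1) = -3 + (1 + x) = -2 + x)
r(o, Q) = o*(-2 + Q) (r(o, Q) = (-2 + Q)*o = o*(-2 + Q))
V(q, K) = K**2 + q/7 (V(q, K) = q/7 + K**2 = K**2 + q/7)
33*V(r(2, 6), -6) = 33*((-6)**2 + (2*(-2 + 6))/7) = 33*(36 + (2*4)/7) = 33*(36 + (1/7)*8) = 33*(36 + 8/7) = 33*(260/7) = 8580/7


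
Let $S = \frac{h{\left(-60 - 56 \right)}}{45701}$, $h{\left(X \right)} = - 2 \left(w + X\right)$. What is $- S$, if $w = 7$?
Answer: $- \frac{218}{45701} \approx -0.0047701$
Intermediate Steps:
$h{\left(X \right)} = -14 - 2 X$ ($h{\left(X \right)} = - 2 \left(7 + X\right) = -14 - 2 X$)
$S = \frac{218}{45701}$ ($S = \frac{-14 - 2 \left(-60 - 56\right)}{45701} = \left(-14 - 2 \left(-60 - 56\right)\right) \frac{1}{45701} = \left(-14 - -232\right) \frac{1}{45701} = \left(-14 + 232\right) \frac{1}{45701} = 218 \cdot \frac{1}{45701} = \frac{218}{45701} \approx 0.0047701$)
$- S = \left(-1\right) \frac{218}{45701} = - \frac{218}{45701}$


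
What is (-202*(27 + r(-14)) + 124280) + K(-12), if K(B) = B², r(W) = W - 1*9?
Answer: 123616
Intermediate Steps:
r(W) = -9 + W (r(W) = W - 9 = -9 + W)
(-202*(27 + r(-14)) + 124280) + K(-12) = (-202*(27 + (-9 - 14)) + 124280) + (-12)² = (-202*(27 - 23) + 124280) + 144 = (-202*4 + 124280) + 144 = (-808 + 124280) + 144 = 123472 + 144 = 123616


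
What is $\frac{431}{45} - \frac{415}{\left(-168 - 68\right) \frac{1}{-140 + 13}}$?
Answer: $- \frac{2270009}{10620} \approx -213.75$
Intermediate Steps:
$\frac{431}{45} - \frac{415}{\left(-168 - 68\right) \frac{1}{-140 + 13}} = 431 \cdot \frac{1}{45} - \frac{415}{\left(-236\right) \frac{1}{-127}} = \frac{431}{45} - \frac{415}{\left(-236\right) \left(- \frac{1}{127}\right)} = \frac{431}{45} - \frac{415}{\frac{236}{127}} = \frac{431}{45} - \frac{52705}{236} = - \frac{2270009}{10620}$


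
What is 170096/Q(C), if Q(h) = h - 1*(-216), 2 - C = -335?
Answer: 170096/553 ≈ 307.59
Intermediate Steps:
C = 337 (C = 2 - 1*(-335) = 2 + 335 = 337)
Q(h) = 216 + h (Q(h) = h + 216 = 216 + h)
170096/Q(C) = 170096/(216 + 337) = 170096/553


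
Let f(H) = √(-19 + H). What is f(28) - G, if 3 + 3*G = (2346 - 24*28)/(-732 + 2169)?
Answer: 1730/479 ≈ 3.6117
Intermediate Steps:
G = -293/479 (G = -1 + ((2346 - 24*28)/(-732 + 2169))/3 = -1 + ((2346 - 672)/1437)/3 = -1 + (1674*(1/1437))/3 = -1 + (⅓)*(558/479) = -1 + 186/479 = -293/479 ≈ -0.61169)
f(28) - G = √(-19 + 28) - 1*(-293/479) = √9 + 293/479 = 3 + 293/479 = 1730/479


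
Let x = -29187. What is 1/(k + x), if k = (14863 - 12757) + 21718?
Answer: -1/5363 ≈ -0.00018646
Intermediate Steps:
k = 23824 (k = 2106 + 21718 = 23824)
1/(k + x) = 1/(23824 - 29187) = 1/(-5363) = -1/5363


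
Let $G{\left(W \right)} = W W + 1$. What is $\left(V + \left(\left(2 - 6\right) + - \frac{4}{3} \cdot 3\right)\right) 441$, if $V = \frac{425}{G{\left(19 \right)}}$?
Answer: $- \frac{1089711}{362} \approx -3010.3$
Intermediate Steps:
$G{\left(W \right)} = 1 + W^{2}$ ($G{\left(W \right)} = W^{2} + 1 = 1 + W^{2}$)
$V = \frac{425}{362}$ ($V = \frac{425}{1 + 19^{2}} = \frac{425}{1 + 361} = \frac{425}{362} \approx 1.174$)
$\left(V + \left(\left(2 - 6\right) + - \frac{4}{3} \cdot 3\right)\right) 441 = \left(\frac{425}{362} + \left(\left(2 - 6\right) + - \frac{4}{3} \cdot 3\right)\right) 441 = \left(\frac{425}{362} + \left(\left(2 - 6\right) + \left(-4\right) \frac{1}{3} \cdot 3\right)\right) 441 = \left(\frac{425}{362} - 8\right) 441 = \left(- \frac{2471}{362}\right) 441 = - \frac{1089711}{362}$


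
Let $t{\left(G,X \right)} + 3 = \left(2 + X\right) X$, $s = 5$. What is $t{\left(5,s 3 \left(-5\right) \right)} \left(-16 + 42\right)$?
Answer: $142272$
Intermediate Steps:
$t{\left(G,X \right)} = -3 + X \left(2 + X\right)$ ($t{\left(G,X \right)} = -3 + \left(2 + X\right) X = -3 + X \left(2 + X\right)$)
$t{\left(5,s 3 \left(-5\right) \right)} \left(-16 + 42\right) = \left(-3 + \left(5 \cdot 3 \left(-5\right)\right)^{2} + 2 \cdot 5 \cdot 3 \left(-5\right)\right) \left(-16 + 42\right) = \left(-3 + \left(15 \left(-5\right)\right)^{2} + 2 \cdot 15 \left(-5\right)\right) 26 = \left(-3 + \left(-75\right)^{2} + 2 \left(-75\right)\right) 26 = \left(-3 + 5625 - 150\right) 26 = 5472 \cdot 26 = 142272$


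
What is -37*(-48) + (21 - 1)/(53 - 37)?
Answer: 7109/4 ≈ 1777.3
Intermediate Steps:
-37*(-48) + (21 - 1)/(53 - 37) = 1776 + 20/16 = 1776 + 20*(1/16) = 1776 + 5/4 = 7109/4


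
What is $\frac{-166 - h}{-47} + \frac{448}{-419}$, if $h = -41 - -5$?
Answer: $\frac{33414}{19693} \approx 1.6967$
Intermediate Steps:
$h = -36$ ($h = -41 + 5 = -36$)
$\frac{-166 - h}{-47} + \frac{448}{-419} = \frac{-166 - -36}{-47} + \frac{448}{-419} = \left(-166 + 36\right) \left(- \frac{1}{47}\right) + 448 \left(- \frac{1}{419}\right) = \left(-130\right) \left(- \frac{1}{47}\right) - \frac{448}{419} = \frac{130}{47} - \frac{448}{419} = \frac{33414}{19693}$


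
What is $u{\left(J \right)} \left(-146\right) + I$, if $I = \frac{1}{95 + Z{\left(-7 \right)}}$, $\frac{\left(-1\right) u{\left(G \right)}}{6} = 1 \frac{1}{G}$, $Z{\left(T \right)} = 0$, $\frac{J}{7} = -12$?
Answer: $- \frac{6928}{665} \approx -10.418$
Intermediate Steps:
$J = -84$ ($J = 7 \left(-12\right) = -84$)
$u{\left(G \right)} = - \frac{6}{G}$ ($u{\left(G \right)} = - 6 \cdot 1 \frac{1}{G} = - \frac{6}{G}$)
$I = \frac{1}{95}$ ($I = \frac{1}{95 + 0} = \frac{1}{95} \approx 0.010526$)
$u{\left(J \right)} \left(-146\right) + I = - \frac{6}{-84} \left(-146\right) + \frac{1}{95} = \left(-6\right) \left(- \frac{1}{84}\right) \left(-146\right) + \frac{1}{95} = \frac{1}{14} \left(-146\right) + \frac{1}{95} = - \frac{73}{7} + \frac{1}{95} = - \frac{6928}{665}$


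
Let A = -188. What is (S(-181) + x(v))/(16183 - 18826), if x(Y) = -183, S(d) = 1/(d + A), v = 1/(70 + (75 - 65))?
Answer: 67528/975267 ≈ 0.069241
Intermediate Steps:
v = 1/80 (v = 1/(70 + 10) = 1/80 ≈ 0.012500)
S(d) = 1/(-188 + d) (S(d) = 1/(d - 188) = 1/(-188 + d))
(S(-181) + x(v))/(16183 - 18826) = (1/(-188 - 181) - 183)/(16183 - 18826) = (1/(-369) - 183)/(-2643) = (-1/369 - 183)*(-1/2643) = -67528/369*(-1/2643) = 67528/975267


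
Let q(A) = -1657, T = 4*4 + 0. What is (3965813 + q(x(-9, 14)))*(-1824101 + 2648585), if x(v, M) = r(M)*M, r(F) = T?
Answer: 3268383195504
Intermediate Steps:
T = 16 (T = 16 + 0 = 16)
r(F) = 16
x(v, M) = 16*M
(3965813 + q(x(-9, 14)))*(-1824101 + 2648585) = (3965813 - 1657)*(-1824101 + 2648585) = 3964156*824484 = 3268383195504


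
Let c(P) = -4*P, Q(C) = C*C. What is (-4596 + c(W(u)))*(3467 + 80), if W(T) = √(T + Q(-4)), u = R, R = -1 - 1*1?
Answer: -16302012 - 14188*√14 ≈ -1.6355e+7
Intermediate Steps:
R = -2 (R = -1 - 1 = -2)
Q(C) = C²
u = -2
W(T) = √(16 + T) (W(T) = √(T + (-4)²) = √(T + 16) = √(16 + T))
(-4596 + c(W(u)))*(3467 + 80) = (-4596 - 4*√(16 - 2))*(3467 + 80) = (-4596 - 4*√14)*3547 = -16302012 - 14188*√14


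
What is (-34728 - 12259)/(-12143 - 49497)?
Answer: 46987/61640 ≈ 0.76228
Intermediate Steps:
(-34728 - 12259)/(-12143 - 49497) = -46987/(-61640) = -46987*(-1/61640) = 46987/61640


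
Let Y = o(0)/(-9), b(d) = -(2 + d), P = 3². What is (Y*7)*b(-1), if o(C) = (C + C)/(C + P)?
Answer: 0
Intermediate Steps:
P = 9
b(d) = -2 - d
o(C) = 2*C/(9 + C) (o(C) = (C + C)/(C + 9) = (2*C)/(9 + C) = 2*C/(9 + C))
Y = 0 (Y = (2*0/(9 + 0))/(-9) = (2*0/9)*(-⅑) = (2*0*(⅑))*(-⅑) = 0*(-⅑) = 0)
(Y*7)*b(-1) = (0*7)*(-2 - 1*(-1)) = 0*(-2 + 1) = 0*(-1) = 0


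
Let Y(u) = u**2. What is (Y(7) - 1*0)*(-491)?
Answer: -24059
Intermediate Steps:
(Y(7) - 1*0)*(-491) = (7**2 - 1*0)*(-491) = (49 + 0)*(-491) = 49*(-491) = -24059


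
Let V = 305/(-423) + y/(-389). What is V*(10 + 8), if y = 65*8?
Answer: -677210/18283 ≈ -37.040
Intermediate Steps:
y = 520
V = -338605/164547 (V = 305/(-423) + 520/(-389) = 305*(-1/423) + 520*(-1/389) = -305/423 - 520/389 = -338605/164547 ≈ -2.0578)
V*(10 + 8) = -338605*(10 + 8)/164547 = -338605/164547*18 = -677210/18283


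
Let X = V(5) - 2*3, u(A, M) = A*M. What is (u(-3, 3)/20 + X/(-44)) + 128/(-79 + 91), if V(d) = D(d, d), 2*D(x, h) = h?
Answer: 13591/1320 ≈ 10.296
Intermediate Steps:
D(x, h) = h/2
V(d) = d/2
X = -7/2 (X = (1/2)*5 - 2*3 = 5/2 - 6 = -7/2 ≈ -3.5000)
(u(-3, 3)/20 + X/(-44)) + 128/(-79 + 91) = (-3*3/20 - 7/2/(-44)) + 128/(-79 + 91) = (-9*1/20 - 7/2*(-1/44)) + 128/12 = (-9/20 + 7/88) + 128*(1/12) = -163/440 + 32/3 = 13591/1320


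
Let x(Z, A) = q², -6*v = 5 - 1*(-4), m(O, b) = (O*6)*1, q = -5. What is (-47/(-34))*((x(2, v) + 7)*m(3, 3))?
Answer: 13536/17 ≈ 796.24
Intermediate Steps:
m(O, b) = 6*O (m(O, b) = (6*O)*1 = 6*O)
v = -3/2 (v = -(5 - 1*(-4))/6 = -(5 + 4)/6 = -⅙*9 = -3/2 ≈ -1.5000)
x(Z, A) = 25 (x(Z, A) = (-5)² = 25)
(-47/(-34))*((x(2, v) + 7)*m(3, 3)) = (-47/(-34))*((25 + 7)*(6*3)) = (-47*(-1/34))*(32*18) = (47/34)*576 = 13536/17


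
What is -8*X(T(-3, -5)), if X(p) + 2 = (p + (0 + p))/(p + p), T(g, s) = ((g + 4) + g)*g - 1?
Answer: 8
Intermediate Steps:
T(g, s) = -1 + g*(4 + 2*g) (T(g, s) = ((4 + g) + g)*g - 1 = (4 + 2*g)*g - 1 = g*(4 + 2*g) - 1 = -1 + g*(4 + 2*g))
X(p) = -1 (X(p) = -2 + (p + (0 + p))/(p + p) = -2 + (p + p)/((2*p)) = -2 + (2*p)*(1/(2*p)) = -2 + 1 = -1)
-8*X(T(-3, -5)) = -8*(-1) = 8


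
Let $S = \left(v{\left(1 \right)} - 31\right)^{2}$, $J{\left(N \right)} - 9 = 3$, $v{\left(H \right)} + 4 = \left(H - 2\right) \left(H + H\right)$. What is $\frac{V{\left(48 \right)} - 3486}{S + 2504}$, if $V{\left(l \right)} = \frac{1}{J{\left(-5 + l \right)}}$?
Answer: $- \frac{41831}{46476} \approx -0.90006$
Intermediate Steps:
$v{\left(H \right)} = -4 + 2 H \left(-2 + H\right)$ ($v{\left(H \right)} = -4 + \left(H - 2\right) \left(H + H\right) = -4 + \left(-2 + H\right) 2 H = -4 + 2 H \left(-2 + H\right)$)
$J{\left(N \right)} = 12$ ($J{\left(N \right)} = 9 + 3 = 12$)
$V{\left(l \right)} = \frac{1}{12}$
$S = 1369$ ($S = \left(\left(-4 - 4 + 2 \cdot 1^{2}\right) - 31\right)^{2} = \left(\left(-4 - 4 + 2 \cdot 1\right) - 31\right)^{2} = \left(\left(-4 - 4 + 2\right) - 31\right)^{2} = \left(-6 - 31\right)^{2} = \left(-37\right)^{2} = 1369$)
$\frac{V{\left(48 \right)} - 3486}{S + 2504} = \frac{\frac{1}{12} - 3486}{1369 + 2504} = - \frac{41831}{12 \cdot 3873} = \left(- \frac{41831}{12}\right) \frac{1}{3873} = - \frac{41831}{46476}$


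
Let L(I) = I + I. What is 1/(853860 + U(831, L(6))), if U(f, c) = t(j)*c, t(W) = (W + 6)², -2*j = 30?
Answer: 1/854832 ≈ 1.1698e-6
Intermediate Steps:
j = -15 (j = -½*30 = -15)
t(W) = (6 + W)²
L(I) = 2*I
U(f, c) = 81*c (U(f, c) = (6 - 15)²*c = (-9)²*c = 81*c)
1/(853860 + U(831, L(6))) = 1/(853860 + 81*(2*6)) = 1/(853860 + 81*12) = 1/(853860 + 972) = 1/854832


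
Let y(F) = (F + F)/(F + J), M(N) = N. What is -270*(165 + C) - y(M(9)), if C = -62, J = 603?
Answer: -945541/34 ≈ -27810.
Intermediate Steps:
y(F) = 2*F/(603 + F) (y(F) = (F + F)/(F + 603) = (2*F)/(603 + F) = 2*F/(603 + F))
-270*(165 + C) - y(M(9)) = -270*(165 - 62) - 2*9/(603 + 9) = -270*103 - 2*9/612 = -27810 - 2*9/612 = -27810 - 1*1/34 = -27810 - 1/34 = -945541/34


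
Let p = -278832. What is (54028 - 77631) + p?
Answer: -302435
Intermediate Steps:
(54028 - 77631) + p = (54028 - 77631) - 278832 = -23603 - 278832 = -302435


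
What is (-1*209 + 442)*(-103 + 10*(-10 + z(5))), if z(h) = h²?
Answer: 10951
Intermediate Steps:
(-1*209 + 442)*(-103 + 10*(-10 + z(5))) = (-1*209 + 442)*(-103 + 10*(-10 + 5²)) = (-209 + 442)*(-103 + 10*(-10 + 25)) = 233*(-103 + 10*15) = 233*(-103 + 150) = 233*47 = 10951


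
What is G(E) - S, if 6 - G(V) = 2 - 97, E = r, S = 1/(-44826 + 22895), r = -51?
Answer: 2215032/21931 ≈ 101.00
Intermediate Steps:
S = -1/21931 (S = 1/(-21931) = -1/21931 ≈ -4.5598e-5)
E = -51
G(V) = 101 (G(V) = 6 - (2 - 97) = 6 - 1*(-95) = 6 + 95 = 101)
G(E) - S = 101 - 1*(-1/21931) = 101 + 1/21931 = 2215032/21931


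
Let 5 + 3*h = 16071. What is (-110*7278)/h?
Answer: -1200870/8033 ≈ -149.49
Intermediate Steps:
h = 16066/3 (h = -5/3 + (⅓)*16071 = -5/3 + 5357 = 16066/3 ≈ 5355.3)
(-110*7278)/h = (-110*7278)/(16066/3) = -800580*3/16066 = -1200870/8033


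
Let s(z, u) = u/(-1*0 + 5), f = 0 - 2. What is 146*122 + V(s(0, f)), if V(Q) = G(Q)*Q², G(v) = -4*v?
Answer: 2226532/125 ≈ 17812.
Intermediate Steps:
f = -2
s(z, u) = u/5 (s(z, u) = u/(0 + 5) = u/5)
V(Q) = -4*Q³ (V(Q) = (-4*Q)*Q² = -4*Q³)
146*122 + V(s(0, f)) = 146*122 - 4*((⅕)*(-2))³ = 17812 - 4*(-⅖)³ = 17812 - 4*(-8/125) = 17812 + 32/125 = 2226532/125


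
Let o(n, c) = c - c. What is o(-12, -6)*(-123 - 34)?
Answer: 0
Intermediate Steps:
o(n, c) = 0
o(-12, -6)*(-123 - 34) = 0*(-123 - 34) = 0*(-157) = 0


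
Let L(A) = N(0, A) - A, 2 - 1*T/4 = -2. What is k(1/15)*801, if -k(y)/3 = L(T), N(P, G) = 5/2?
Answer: 64881/2 ≈ 32441.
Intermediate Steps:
T = 16 (T = 8 - 4*(-2) = 8 + 8 = 16)
N(P, G) = 5/2 (N(P, G) = 5*(1/2) = 5/2)
L(A) = 5/2 - A
k(y) = 81/2 (k(y) = -3*(5/2 - 1*16) = -3*(5/2 - 16) = -3*(-27/2) = 81/2)
k(1/15)*801 = (81/2)*801 = 64881/2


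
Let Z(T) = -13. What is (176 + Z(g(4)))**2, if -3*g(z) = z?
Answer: 26569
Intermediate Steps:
g(z) = -z/3
(176 + Z(g(4)))**2 = (176 - 13)**2 = 163**2 = 26569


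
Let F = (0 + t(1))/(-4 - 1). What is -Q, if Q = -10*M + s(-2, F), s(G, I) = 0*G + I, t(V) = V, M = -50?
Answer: -2499/5 ≈ -499.80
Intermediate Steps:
F = -1/5 (F = (0 + 1)/(-4 - 1) = 1/(-5) = 1*(-1/5) = -1/5 ≈ -0.20000)
s(G, I) = I (s(G, I) = 0 + I = I)
Q = 2499/5 (Q = -10*(-50) - 1/5 = 500 - 1/5 = 2499/5 ≈ 499.80)
-Q = -1*2499/5 = -2499/5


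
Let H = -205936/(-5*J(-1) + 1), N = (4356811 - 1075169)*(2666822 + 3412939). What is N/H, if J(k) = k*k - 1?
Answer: -9975799523781/102968 ≈ -9.6883e+7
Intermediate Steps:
J(k) = -1 + k² (J(k) = k² - 1 = -1 + k²)
N = 19951599047562 (N = 3281642*6079761 = 19951599047562)
H = -205936 (H = -205936/(-5*(-1 + (-1)²) + 1) = -205936/(-5*(-1 + 1) + 1) = -205936/(-5*0 + 1) = -205936/(0 + 1) = -205936/1 = 1*(-205936) = -205936)
N/H = 19951599047562/(-205936) = 19951599047562*(-1/205936) = -9975799523781/102968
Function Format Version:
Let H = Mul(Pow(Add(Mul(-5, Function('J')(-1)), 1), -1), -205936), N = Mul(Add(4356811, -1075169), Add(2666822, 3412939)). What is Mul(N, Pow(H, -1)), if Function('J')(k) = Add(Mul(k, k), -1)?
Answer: Rational(-9975799523781, 102968) ≈ -9.6883e+7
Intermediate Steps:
Function('J')(k) = Add(-1, Pow(k, 2)) (Function('J')(k) = Add(Pow(k, 2), -1) = Add(-1, Pow(k, 2)))
N = 19951599047562 (N = Mul(3281642, 6079761) = 19951599047562)
H = -205936 (H = Mul(Pow(Add(Mul(-5, Add(-1, Pow(-1, 2))), 1), -1), -205936) = Mul(Pow(Add(Mul(-5, Add(-1, 1)), 1), -1), -205936) = Mul(Pow(Add(Mul(-5, 0), 1), -1), -205936) = Mul(Pow(Add(0, 1), -1), -205936) = Mul(Pow(1, -1), -205936) = Mul(1, -205936) = -205936)
Mul(N, Pow(H, -1)) = Mul(19951599047562, Pow(-205936, -1)) = Mul(19951599047562, Rational(-1, 205936)) = Rational(-9975799523781, 102968)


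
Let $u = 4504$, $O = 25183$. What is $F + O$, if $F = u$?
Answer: $29687$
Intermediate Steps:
$F = 4504$
$F + O = 4504 + 25183 = 29687$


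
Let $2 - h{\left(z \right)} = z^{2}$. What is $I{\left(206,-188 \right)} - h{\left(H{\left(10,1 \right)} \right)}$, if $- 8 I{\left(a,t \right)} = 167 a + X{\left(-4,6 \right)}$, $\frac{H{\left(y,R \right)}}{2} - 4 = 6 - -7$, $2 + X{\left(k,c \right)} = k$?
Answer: $- \frac{6291}{2} \approx -3145.5$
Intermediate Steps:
$X{\left(k,c \right)} = -2 + k$
$H{\left(y,R \right)} = 34$ ($H{\left(y,R \right)} = 8 + 2 \left(6 - -7\right) = 8 + 2 \left(6 + 7\right) = 8 + 2 \cdot 13 = 8 + 26 = 34$)
$I{\left(a,t \right)} = \frac{3}{4} - \frac{167 a}{8}$ ($I{\left(a,t \right)} = - \frac{167 a - 6}{8} = - \frac{-6 + 167 a}{8} = \frac{3}{4} - \frac{167 a}{8}$)
$h{\left(z \right)} = 2 - z^{2}$
$I{\left(206,-188 \right)} - h{\left(H{\left(10,1 \right)} \right)} = \left(\frac{3}{4} - \frac{17201}{4}\right) - \left(2 - 34^{2}\right) = \left(\frac{3}{4} - \frac{17201}{4}\right) - \left(2 - 1156\right) = - \frac{8599}{2} - \left(2 - 1156\right) = - \frac{8599}{2} - -1154 = - \frac{8599}{2} + 1154 = - \frac{6291}{2}$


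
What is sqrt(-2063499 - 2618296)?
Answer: I*sqrt(4681795) ≈ 2163.7*I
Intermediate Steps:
sqrt(-2063499 - 2618296) = sqrt(-4681795) = I*sqrt(4681795)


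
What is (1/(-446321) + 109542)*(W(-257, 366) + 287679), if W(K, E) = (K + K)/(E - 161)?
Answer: 2883276044413995061/91495805 ≈ 3.1513e+10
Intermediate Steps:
W(K, E) = 2*K/(-161 + E) (W(K, E) = (2*K)/(-161 + E) = 2*K/(-161 + E))
(1/(-446321) + 109542)*(W(-257, 366) + 287679) = (1/(-446321) + 109542)*(2*(-257)/(-161 + 366) + 287679) = (-1/446321 + 109542)*(2*(-257)/205 + 287679) = 48890894981*(2*(-257)*(1/205) + 287679)/446321 = 48890894981*(-514/205 + 287679)/446321 = (48890894981/446321)*(58973681/205) = 2883276044413995061/91495805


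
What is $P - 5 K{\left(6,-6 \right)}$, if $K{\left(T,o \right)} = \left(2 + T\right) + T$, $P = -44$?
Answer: $-114$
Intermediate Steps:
$K{\left(T,o \right)} = 2 + 2 T$
$P - 5 K{\left(6,-6 \right)} = -44 - 5 \left(2 + 2 \cdot 6\right) = -44 - 5 \left(2 + 12\right) = -44 - 70 = -114$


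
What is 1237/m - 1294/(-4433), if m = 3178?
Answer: 9595953/14088074 ≈ 0.68114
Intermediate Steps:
1237/m - 1294/(-4433) = 1237/3178 - 1294/(-4433) = 1237*(1/3178) - 1294*(-1/4433) = 1237/3178 + 1294/4433 = 9595953/14088074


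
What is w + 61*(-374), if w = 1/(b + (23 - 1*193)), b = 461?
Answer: -6638873/291 ≈ -22814.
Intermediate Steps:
w = 1/291 (w = 1/(461 + (23 - 1*193)) = 1/(461 + (23 - 193)) = 1/(461 - 170) = 1/291 ≈ 0.0034364)
w + 61*(-374) = 1/291 + 61*(-374) = 1/291 - 22814 = -6638873/291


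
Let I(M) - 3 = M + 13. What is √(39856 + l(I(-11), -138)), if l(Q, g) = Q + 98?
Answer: √39959 ≈ 199.90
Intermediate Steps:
I(M) = 16 + M (I(M) = 3 + (M + 13) = 3 + (13 + M) = 16 + M)
l(Q, g) = 98 + Q
√(39856 + l(I(-11), -138)) = √(39856 + (98 + (16 - 11))) = √(39856 + (98 + 5)) = √(39856 + 103) = √39959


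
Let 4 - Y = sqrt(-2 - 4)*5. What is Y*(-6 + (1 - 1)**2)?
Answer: -24 + 30*I*sqrt(6) ≈ -24.0 + 73.485*I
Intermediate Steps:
Y = 4 - 5*I*sqrt(6) (Y = 4 - sqrt(-2 - 4)*5 = 4 - sqrt(-6)*5 = 4 - I*sqrt(6)*5 = 4 - 5*I*sqrt(6) ≈ 4.0 - 12.247*I)
Y*(-6 + (1 - 1)**2) = (4 - 5*I*sqrt(6))*(-6 + (1 - 1)**2) = (4 - 5*I*sqrt(6))*(-6 + 0**2) = (4 - 5*I*sqrt(6))*(-6 + 0) = (4 - 5*I*sqrt(6))*(-6) = -24 + 30*I*sqrt(6)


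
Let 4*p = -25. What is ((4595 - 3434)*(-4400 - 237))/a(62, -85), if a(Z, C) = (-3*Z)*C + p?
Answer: -21534228/63215 ≈ -340.65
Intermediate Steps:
p = -25/4 (p = (1/4)*(-25) = -25/4 ≈ -6.2500)
a(Z, C) = -25/4 - 3*C*Z (a(Z, C) = (-3*Z)*C - 25/4 = -3*C*Z - 25/4 = -25/4 - 3*C*Z)
((4595 - 3434)*(-4400 - 237))/a(62, -85) = ((4595 - 3434)*(-4400 - 237))/(-25/4 - 3*(-85)*62) = (1161*(-4637))/(-25/4 + 15810) = -5383557/63215/4 = -5383557*4/63215 = -21534228/63215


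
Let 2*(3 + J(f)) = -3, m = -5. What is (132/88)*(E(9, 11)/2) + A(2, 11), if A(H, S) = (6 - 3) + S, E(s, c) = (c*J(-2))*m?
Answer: 1597/8 ≈ 199.63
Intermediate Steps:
J(f) = -9/2 (J(f) = -3 + (½)*(-3) = -3 - 3/2 = -9/2)
E(s, c) = 45*c/2 (E(s, c) = (c*(-9/2))*(-5) = -9*c/2*(-5) = 45*c/2)
A(H, S) = 3 + S
(132/88)*(E(9, 11)/2) + A(2, 11) = (132/88)*(((45/2)*11)/2) + (3 + 11) = (132*(1/88))*((495/2)*(½)) + 14 = (3/2)*(495/4) + 14 = 1485/8 + 14 = 1597/8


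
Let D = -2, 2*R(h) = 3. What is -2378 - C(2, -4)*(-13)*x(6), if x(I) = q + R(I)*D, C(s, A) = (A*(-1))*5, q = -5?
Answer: -4458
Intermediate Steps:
R(h) = 3/2 (R(h) = (½)*3 = 3/2)
C(s, A) = -5*A (C(s, A) = -A*5 = -5*A)
x(I) = -8 (x(I) = -5 + (3/2)*(-2) = -5 - 3 = -8)
-2378 - C(2, -4)*(-13)*x(6) = -2378 - -5*(-4)*(-13)*(-8) = -2378 - 20*(-13)*(-8) = -2378 - (-260)*(-8) = -2378 - 1*2080 = -2378 - 2080 = -4458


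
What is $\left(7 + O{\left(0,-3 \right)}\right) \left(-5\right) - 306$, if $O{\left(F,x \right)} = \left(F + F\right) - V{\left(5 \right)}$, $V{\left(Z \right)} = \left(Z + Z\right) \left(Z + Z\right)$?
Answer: $159$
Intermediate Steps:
$V{\left(Z \right)} = 4 Z^{2}$ ($V{\left(Z \right)} = 2 Z 2 Z = 4 Z^{2}$)
$O{\left(F,x \right)} = -100 + 2 F$ ($O{\left(F,x \right)} = \left(F + F\right) - 4 \cdot 5^{2} = 2 F - 4 \cdot 25 = 2 F - 100 = -100 + 2 F$)
$\left(7 + O{\left(0,-3 \right)}\right) \left(-5\right) - 306 = \left(7 + \left(-100 + 2 \cdot 0\right)\right) \left(-5\right) - 306 = \left(7 + \left(-100 + 0\right)\right) \left(-5\right) - 306 = \left(7 - 100\right) \left(-5\right) - 306 = \left(-93\right) \left(-5\right) - 306 = 465 - 306 = 159$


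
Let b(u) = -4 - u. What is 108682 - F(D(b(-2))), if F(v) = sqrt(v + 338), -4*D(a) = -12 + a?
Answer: 108682 - sqrt(1366)/2 ≈ 1.0866e+5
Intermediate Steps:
D(a) = 3 - a/4 (D(a) = -(-12 + a)/4 = 3 - a/4)
F(v) = sqrt(338 + v)
108682 - F(D(b(-2))) = 108682 - sqrt(338 + (3 - (-4 - 1*(-2))/4)) = 108682 - sqrt(338 + (3 - (-4 + 2)/4)) = 108682 - sqrt(338 + (3 - 1/4*(-2))) = 108682 - sqrt(338 + (3 + 1/2)) = 108682 - sqrt(338 + 7/2) = 108682 - sqrt(683/2) = 108682 - sqrt(1366)/2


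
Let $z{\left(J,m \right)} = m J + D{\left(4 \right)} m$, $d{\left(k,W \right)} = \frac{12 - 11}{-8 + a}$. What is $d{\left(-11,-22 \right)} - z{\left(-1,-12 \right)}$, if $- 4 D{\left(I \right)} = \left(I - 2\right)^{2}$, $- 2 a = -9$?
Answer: $- \frac{170}{7} \approx -24.286$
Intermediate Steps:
$a = \frac{9}{2}$ ($a = \left(- \frac{1}{2}\right) \left(-9\right) = \frac{9}{2} \approx 4.5$)
$D{\left(I \right)} = - \frac{\left(-2 + I\right)^{2}}{4}$ ($D{\left(I \right)} = - \frac{\left(I - 2\right)^{2}}{4} = - \frac{\left(-2 + I\right)^{2}}{4}$)
$d{\left(k,W \right)} = - \frac{2}{7}$ ($d{\left(k,W \right)} = \frac{12 - 11}{-8 + \frac{9}{2}} = 1 \frac{1}{- \frac{7}{2}} = 1 \left(- \frac{2}{7}\right) = - \frac{2}{7}$)
$z{\left(J,m \right)} = - m + J m$ ($z{\left(J,m \right)} = m J + - \frac{\left(-2 + 4\right)^{2}}{4} m = J m + - \frac{2^{2}}{4} m = J m + \left(- \frac{1}{4}\right) 4 m = J m - m = - m + J m$)
$d{\left(-11,-22 \right)} - z{\left(-1,-12 \right)} = - \frac{2}{7} - - 12 \left(-1 - 1\right) = - \frac{2}{7} - \left(-12\right) \left(-2\right) = - \frac{2}{7} - 24 = - \frac{170}{7}$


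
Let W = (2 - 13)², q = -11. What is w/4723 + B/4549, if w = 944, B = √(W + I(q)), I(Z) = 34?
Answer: 944/4723 + √155/4549 ≈ 0.20261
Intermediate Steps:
W = 121 (W = (-11)² = 121)
B = √155 (B = √(121 + 34) = √155 ≈ 12.450)
w/4723 + B/4549 = 944/4723 + √155/4549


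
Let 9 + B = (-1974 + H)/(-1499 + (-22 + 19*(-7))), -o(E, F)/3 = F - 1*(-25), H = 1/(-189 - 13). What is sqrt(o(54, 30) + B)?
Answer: I*sqrt(4822518463661)/167054 ≈ 13.146*I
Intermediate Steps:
H = -1/202 (H = 1/(-202) = -1/202 ≈ -0.0049505)
o(E, F) = -75 - 3*F (o(E, F) = -3*(F - 1*(-25)) = -3*(F + 25) = -3*(25 + F) = -75 - 3*F)
B = -2608223/334108 (B = -9 + (-1974 - 1/202)/(-1499 + (-22 + 19*(-7))) = -9 - 398749/(202*(-1499 + (-22 - 133))) = -9 - 398749/(202*(-1499 - 155)) = -9 - 398749/202/(-1654) = -9 - 398749/202*(-1/1654) = -9 + 398749/334108 = -2608223/334108 ≈ -7.8065)
sqrt(o(54, 30) + B) = sqrt((-75 - 3*30) - 2608223/334108) = sqrt((-75 - 90) - 2608223/334108) = sqrt(-165 - 2608223/334108) = sqrt(-57736043/334108) = I*sqrt(4822518463661)/167054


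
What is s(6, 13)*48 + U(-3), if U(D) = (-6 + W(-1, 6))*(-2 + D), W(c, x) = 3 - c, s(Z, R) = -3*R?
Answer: -1862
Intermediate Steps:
U(D) = 4 - 2*D (U(D) = (-6 + (3 - 1*(-1)))*(-2 + D) = (-6 + (3 + 1))*(-2 + D) = (-6 + 4)*(-2 + D) = -2*(-2 + D) = 4 - 2*D)
s(6, 13)*48 + U(-3) = -3*13*48 + (4 - 2*(-3)) = -39*48 + (4 + 6) = -1872 + 10 = -1862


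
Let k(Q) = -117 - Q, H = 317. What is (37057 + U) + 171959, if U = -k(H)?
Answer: 209450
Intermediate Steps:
U = 434 (U = -(-117 - 1*317) = -(-117 - 317) = -1*(-434) = 434)
(37057 + U) + 171959 = (37057 + 434) + 171959 = 37491 + 171959 = 209450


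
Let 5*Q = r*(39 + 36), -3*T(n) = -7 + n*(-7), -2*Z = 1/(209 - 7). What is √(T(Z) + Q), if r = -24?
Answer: I*√131350197/606 ≈ 18.912*I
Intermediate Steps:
Z = -1/404 (Z = -1/(2*(209 - 7)) = -½/202 = -½*1/202 = -1/404 ≈ -0.0024752)
T(n) = 7/3 + 7*n/3 (T(n) = -(-7 + n*(-7))/3 = -(-7 - 7*n)/3 = 7/3 + 7*n/3)
Q = -360 (Q = (-24*(39 + 36))/5 = (-24*75)/5 = (⅕)*(-1800) = -360)
√(T(Z) + Q) = √((7/3 + (7/3)*(-1/404)) - 360) = √((7/3 - 7/1212) - 360) = √(2821/1212 - 360) = √(-433499/1212) = I*√131350197/606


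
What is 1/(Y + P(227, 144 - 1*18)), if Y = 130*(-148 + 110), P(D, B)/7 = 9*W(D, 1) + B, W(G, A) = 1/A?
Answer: -1/3995 ≈ -0.00025031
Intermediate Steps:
P(D, B) = 63 + 7*B (P(D, B) = 7*(9/1 + B) = 7*(9*1 + B) = 7*(9 + B) = 63 + 7*B)
Y = -4940 (Y = 130*(-38) = -4940)
1/(Y + P(227, 144 - 1*18)) = 1/(-4940 + (63 + 7*(144 - 1*18))) = 1/(-4940 + (63 + 7*(144 - 18))) = 1/(-4940 + (63 + 7*126)) = 1/(-4940 + (63 + 882)) = 1/(-4940 + 945) = 1/(-3995) = -1/3995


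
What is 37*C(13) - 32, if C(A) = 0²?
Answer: -32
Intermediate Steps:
C(A) = 0
37*C(13) - 32 = 37*0 - 32 = 0 - 32 = -32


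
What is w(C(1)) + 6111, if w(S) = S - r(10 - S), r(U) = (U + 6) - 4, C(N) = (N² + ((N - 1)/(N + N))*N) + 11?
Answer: 6123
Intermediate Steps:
C(N) = 21/2 + N² + N/2 (C(N) = (N² + ((-1 + N)/((2*N)))*N) + 11 = (N² + ((-1 + N)*(1/(2*N)))*N) + 11 = (N² + ((-1 + N)/(2*N))*N) + 11 = (N² + (-½ + N/2)) + 11 = (-½ + N² + N/2) + 11 = 21/2 + N² + N/2)
r(U) = 2 + U (r(U) = (6 + U) - 4 = 2 + U)
w(S) = -12 + 2*S (w(S) = S - (2 + (10 - S)) = S - (12 - S) = S + (-12 + S) = -12 + 2*S)
w(C(1)) + 6111 = (-12 + 2*(21/2 + 1² + (½)*1)) + 6111 = (-12 + 2*(21/2 + 1 + ½)) + 6111 = (-12 + 2*12) + 6111 = (-12 + 24) + 6111 = 12 + 6111 = 6123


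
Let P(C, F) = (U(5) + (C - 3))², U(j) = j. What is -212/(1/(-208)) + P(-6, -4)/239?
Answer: 10538960/239 ≈ 44096.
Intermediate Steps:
P(C, F) = (2 + C)² (P(C, F) = (5 + (C - 3))² = (5 + (-3 + C))² = (2 + C)²)
-212/(1/(-208)) + P(-6, -4)/239 = -212/(1/(-208)) + (2 - 6)²/239 = -212/(-1/208) + (-4)²*(1/239) = -212*(-208) + 16*(1/239) = 44096 + 16/239 = 10538960/239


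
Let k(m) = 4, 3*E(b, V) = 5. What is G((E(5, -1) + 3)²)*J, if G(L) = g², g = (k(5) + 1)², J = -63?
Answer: -39375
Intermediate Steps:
E(b, V) = 5/3 (E(b, V) = (⅓)*5 = 5/3)
g = 25 (g = (4 + 1)² = 5² = 25)
G(L) = 625 (G(L) = 25² = 625)
G((E(5, -1) + 3)²)*J = 625*(-63) = -39375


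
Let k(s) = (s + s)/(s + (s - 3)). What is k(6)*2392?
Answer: 9568/3 ≈ 3189.3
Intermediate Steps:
k(s) = 2*s/(-3 + 2*s) (k(s) = (2*s)/(s + (-3 + s)) = (2*s)/(-3 + 2*s) = 2*s/(-3 + 2*s))
k(6)*2392 = (2*6/(-3 + 2*6))*2392 = (2*6/(-3 + 12))*2392 = (2*6/9)*2392 = (2*6*(⅑))*2392 = (4/3)*2392 = 9568/3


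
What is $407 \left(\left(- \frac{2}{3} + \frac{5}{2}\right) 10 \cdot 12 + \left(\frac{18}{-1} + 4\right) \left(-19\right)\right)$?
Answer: $197802$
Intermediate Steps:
$407 \left(\left(- \frac{2}{3} + \frac{5}{2}\right) 10 \cdot 12 + \left(\frac{18}{-1} + 4\right) \left(-19\right)\right) = 407 \left(\left(\left(-2\right) \frac{1}{3} + 5 \cdot \frac{1}{2}\right) 10 \cdot 12 + \left(18 \left(-1\right) + 4\right) \left(-19\right)\right) = 407 \left(\left(- \frac{2}{3} + \frac{5}{2}\right) 10 \cdot 12 + \left(-18 + 4\right) \left(-19\right)\right) = 407 \left(\frac{11}{6} \cdot 10 \cdot 12 - -266\right) = 407 \left(\frac{55}{3} \cdot 12 + 266\right) = 407 \left(220 + 266\right) = 407 \cdot 486 = 197802$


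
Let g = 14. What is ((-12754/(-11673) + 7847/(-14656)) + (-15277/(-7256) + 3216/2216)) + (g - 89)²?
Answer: 241949669592372703/42981839485632 ≈ 5629.1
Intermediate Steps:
((-12754/(-11673) + 7847/(-14656)) + (-15277/(-7256) + 3216/2216)) + (g - 89)² = ((-12754/(-11673) + 7847/(-14656)) + (-15277/(-7256) + 3216/2216)) + (14 - 89)² = ((-12754*(-1/11673) + 7847*(-1/14656)) + (-15277*(-1/7256) + 3216*(1/2216))) + (-75)² = ((12754/11673 - 7847/14656) + (15277/7256 + 402/277)) + 5625 = (95324593/171079488 + 7148641/2009912) + 5625 = 176822485692703/42981839485632 + 5625 = 241949669592372703/42981839485632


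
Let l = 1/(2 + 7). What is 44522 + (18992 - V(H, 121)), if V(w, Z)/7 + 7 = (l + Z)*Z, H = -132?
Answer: -351163/9 ≈ -39018.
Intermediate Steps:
l = ⅑ (l = 1/9 = ⅑ ≈ 0.11111)
V(w, Z) = -49 + 7*Z*(⅑ + Z) (V(w, Z) = -49 + 7*((⅑ + Z)*Z) = -49 + 7*(Z*(⅑ + Z)) = -49 + 7*Z*(⅑ + Z))
44522 + (18992 - V(H, 121)) = 44522 + (18992 - (-49 + 7*121² + (7/9)*121)) = 44522 + (18992 - (-49 + 7*14641 + 847/9)) = 44522 + (18992 - (-49 + 102487 + 847/9)) = 44522 + (18992 - 1*922789/9) = 44522 + (18992 - 922789/9) = 44522 - 751861/9 = -351163/9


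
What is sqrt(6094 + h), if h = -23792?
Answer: I*sqrt(17698) ≈ 133.03*I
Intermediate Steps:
sqrt(6094 + h) = sqrt(6094 - 23792) = sqrt(-17698) = I*sqrt(17698)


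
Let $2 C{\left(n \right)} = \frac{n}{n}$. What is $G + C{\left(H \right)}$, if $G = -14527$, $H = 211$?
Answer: $- \frac{29053}{2} \approx -14527.0$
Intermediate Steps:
$C{\left(n \right)} = \frac{1}{2}$ ($C{\left(n \right)} = \frac{n \frac{1}{n}}{2} = \frac{1}{2} \cdot 1 = \frac{1}{2}$)
$G + C{\left(H \right)} = -14527 + \frac{1}{2} = - \frac{29053}{2}$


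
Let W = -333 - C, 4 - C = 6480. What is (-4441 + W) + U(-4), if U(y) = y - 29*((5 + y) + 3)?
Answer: 1582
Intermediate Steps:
C = -6476 (C = 4 - 1*6480 = 4 - 6480 = -6476)
W = 6143 (W = -333 - 1*(-6476) = -333 + 6476 = 6143)
U(y) = -232 - 28*y (U(y) = y - 29*(8 + y) = y + (-232 - 29*y) = -232 - 28*y)
(-4441 + W) + U(-4) = (-4441 + 6143) + (-232 - 28*(-4)) = 1702 + (-232 + 112) = 1702 - 120 = 1582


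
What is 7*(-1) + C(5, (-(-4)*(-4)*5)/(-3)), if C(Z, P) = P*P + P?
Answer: 6577/9 ≈ 730.78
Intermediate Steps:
C(Z, P) = P + P² (C(Z, P) = P² + P = P + P²)
7*(-1) + C(5, (-(-4)*(-4)*5)/(-3)) = 7*(-1) + ((-(-4)*(-4)*5)/(-3))*(1 + (-(-4)*(-4)*5)/(-3)) = -7 + ((-4*4*5)*(-⅓))*(1 + (-4*4*5)*(-⅓)) = -7 + (-16*5*(-⅓))*(1 - 16*5*(-⅓)) = -7 + (-80*(-⅓))*(1 - 80*(-⅓)) = -7 + 80*(1 + 80/3)/3 = -7 + (80/3)*(83/3) = -7 + 6640/9 = 6577/9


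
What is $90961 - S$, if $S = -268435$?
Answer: $359396$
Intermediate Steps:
$90961 - S = 90961 - -268435 = 90961 + 268435 = 359396$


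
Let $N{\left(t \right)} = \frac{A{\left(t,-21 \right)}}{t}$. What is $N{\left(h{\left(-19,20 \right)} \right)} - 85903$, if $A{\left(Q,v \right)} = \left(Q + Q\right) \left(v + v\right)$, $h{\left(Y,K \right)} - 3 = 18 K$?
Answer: $-85987$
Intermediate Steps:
$h{\left(Y,K \right)} = 3 + 18 K$
$A{\left(Q,v \right)} = 4 Q v$ ($A{\left(Q,v \right)} = 2 Q 2 v = 4 Q v$)
$N{\left(t \right)} = -84$ ($N{\left(t \right)} = \frac{4 t \left(-21\right)}{t} = \frac{\left(-84\right) t}{t} = -84$)
$N{\left(h{\left(-19,20 \right)} \right)} - 85903 = -84 - 85903 = -85987$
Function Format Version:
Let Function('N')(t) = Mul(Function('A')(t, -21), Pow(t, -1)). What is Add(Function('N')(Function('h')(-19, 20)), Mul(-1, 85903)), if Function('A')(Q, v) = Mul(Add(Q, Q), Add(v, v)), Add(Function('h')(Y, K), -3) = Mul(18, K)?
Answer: -85987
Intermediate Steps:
Function('h')(Y, K) = Add(3, Mul(18, K))
Function('A')(Q, v) = Mul(4, Q, v) (Function('A')(Q, v) = Mul(Mul(2, Q), Mul(2, v)) = Mul(4, Q, v))
Function('N')(t) = -84 (Function('N')(t) = Mul(Mul(4, t, -21), Pow(t, -1)) = Mul(Mul(-84, t), Pow(t, -1)) = -84)
Add(Function('N')(Function('h')(-19, 20)), Mul(-1, 85903)) = Add(-84, Mul(-1, 85903)) = Add(-84, -85903) = -85987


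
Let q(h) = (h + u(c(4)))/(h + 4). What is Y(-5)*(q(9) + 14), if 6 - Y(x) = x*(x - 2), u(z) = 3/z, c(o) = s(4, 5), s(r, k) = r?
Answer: -1711/4 ≈ -427.75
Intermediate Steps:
c(o) = 4
Y(x) = 6 - x*(-2 + x) (Y(x) = 6 - x*(x - 2) = 6 - x*(-2 + x))
q(h) = (¾ + h)/(4 + h) (q(h) = (h + 3/4)/(h + 4) = (h + 3*(¼))/(4 + h) = (h + ¾)/(4 + h) = (¾ + h)/(4 + h))
Y(-5)*(q(9) + 14) = (6 - 1*(-5)² + 2*(-5))*((¾ + 9)/(4 + 9) + 14) = (6 - 1*25 - 10)*((39/4)/13 + 14) = (6 - 25 - 10)*((1/13)*(39/4) + 14) = -29*(¾ + 14) = -29*59/4 = -1711/4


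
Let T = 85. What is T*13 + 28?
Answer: 1133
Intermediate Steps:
T*13 + 28 = 85*13 + 28 = 1105 + 28 = 1133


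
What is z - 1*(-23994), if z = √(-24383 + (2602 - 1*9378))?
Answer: 23994 + I*√31159 ≈ 23994.0 + 176.52*I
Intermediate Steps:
z = I*√31159 (z = √(-24383 + (2602 - 9378)) = √(-24383 - 6776) = √(-31159) = I*√31159 ≈ 176.52*I)
z - 1*(-23994) = I*√31159 - 1*(-23994) = I*√31159 + 23994 = 23994 + I*√31159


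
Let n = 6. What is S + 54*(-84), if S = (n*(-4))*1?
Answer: -4560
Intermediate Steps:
S = -24 (S = (6*(-4))*1 = -24*1 = -24)
S + 54*(-84) = -24 + 54*(-84) = -24 - 4536 = -4560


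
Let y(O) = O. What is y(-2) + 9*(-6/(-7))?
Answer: 40/7 ≈ 5.7143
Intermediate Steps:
y(-2) + 9*(-6/(-7)) = -2 + 9*(-6/(-7)) = -2 + 9*(-6*(-⅐)) = -2 + 9*(6/7) = -2 + 54/7 = 40/7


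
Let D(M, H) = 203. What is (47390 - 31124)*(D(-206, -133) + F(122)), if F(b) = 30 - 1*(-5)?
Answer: 3871308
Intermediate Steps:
F(b) = 35 (F(b) = 30 + 5 = 35)
(47390 - 31124)*(D(-206, -133) + F(122)) = (47390 - 31124)*(203 + 35) = 16266*238 = 3871308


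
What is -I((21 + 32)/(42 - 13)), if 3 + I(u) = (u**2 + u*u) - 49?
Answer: 38114/841 ≈ 45.320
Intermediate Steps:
I(u) = -52 + 2*u**2 (I(u) = -3 + ((u**2 + u*u) - 49) = -3 + ((u**2 + u**2) - 49) = -3 + (2*u**2 - 49) = -3 + (-49 + 2*u**2) = -52 + 2*u**2)
-I((21 + 32)/(42 - 13)) = -(-52 + 2*((21 + 32)/(42 - 13))**2) = -(-52 + 2*(53/29)**2) = -(-52 + 2*(2809/841)) = -(-52 + 5618/841) = -1*(-38114/841) = 38114/841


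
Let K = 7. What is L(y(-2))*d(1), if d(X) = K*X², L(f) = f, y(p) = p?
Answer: -14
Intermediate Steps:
d(X) = 7*X²
L(y(-2))*d(1) = -14*1² = -14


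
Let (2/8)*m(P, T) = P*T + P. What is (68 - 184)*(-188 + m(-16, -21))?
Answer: -126672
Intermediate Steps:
m(P, T) = 4*P + 4*P*T (m(P, T) = 4*(P*T + P) = 4*(P + P*T) = 4*P + 4*P*T)
(68 - 184)*(-188 + m(-16, -21)) = (68 - 184)*(-188 + 4*(-16)*(1 - 21)) = -116*(-188 + 4*(-16)*(-20)) = -116*(-188 + 1280) = -116*1092 = -126672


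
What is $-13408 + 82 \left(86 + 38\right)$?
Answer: $-3240$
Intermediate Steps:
$-13408 + 82 \left(86 + 38\right) = -13408 + 82 \cdot 124 = -13408 + 10168 = -3240$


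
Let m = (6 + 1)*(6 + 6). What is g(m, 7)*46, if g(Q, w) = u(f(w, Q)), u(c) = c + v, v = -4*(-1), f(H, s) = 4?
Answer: 368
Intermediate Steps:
v = 4
m = 84 (m = 7*12 = 84)
u(c) = 4 + c (u(c) = c + 4 = 4 + c)
g(Q, w) = 8 (g(Q, w) = 4 + 4 = 8)
g(m, 7)*46 = 8*46 = 368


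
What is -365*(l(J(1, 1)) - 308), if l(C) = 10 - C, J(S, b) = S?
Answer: 109135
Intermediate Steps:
-365*(l(J(1, 1)) - 308) = -365*((10 - 1*1) - 308) = -365*((10 - 1) - 308) = -365*(9 - 308) = -365*(-299) = 109135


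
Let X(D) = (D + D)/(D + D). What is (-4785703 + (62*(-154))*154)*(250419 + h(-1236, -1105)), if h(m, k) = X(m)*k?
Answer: -1559732068830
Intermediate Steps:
X(D) = 1 (X(D) = (2*D)/((2*D)) = (2*D)*(1/(2*D)) = 1)
h(m, k) = k (h(m, k) = 1*k = k)
(-4785703 + (62*(-154))*154)*(250419 + h(-1236, -1105)) = (-4785703 + (62*(-154))*154)*(250419 - 1105) = (-4785703 - 9548*154)*249314 = (-4785703 - 1470392)*249314 = -6256095*249314 = -1559732068830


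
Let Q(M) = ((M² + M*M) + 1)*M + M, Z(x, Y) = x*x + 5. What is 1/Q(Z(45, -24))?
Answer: 1/16730858060 ≈ 5.9770e-11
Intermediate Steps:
Z(x, Y) = 5 + x² (Z(x, Y) = x² + 5 = 5 + x²)
Q(M) = M + M*(1 + 2*M²) (Q(M) = ((M² + M²) + 1)*M + M = (2*M² + 1)*M + M = (1 + 2*M²)*M + M = M*(1 + 2*M²) + M = M + M*(1 + 2*M²))
1/Q(Z(45, -24)) = 1/(2*(5 + 45²)*(1 + (5 + 45²)²)) = 1/(2*(5 + 2025)*(1 + (5 + 2025)²)) = 1/(2*2030*(1 + 2030²)) = 1/(2*2030*(1 + 4120900)) = 1/(2*2030*4120901) = 1/16730858060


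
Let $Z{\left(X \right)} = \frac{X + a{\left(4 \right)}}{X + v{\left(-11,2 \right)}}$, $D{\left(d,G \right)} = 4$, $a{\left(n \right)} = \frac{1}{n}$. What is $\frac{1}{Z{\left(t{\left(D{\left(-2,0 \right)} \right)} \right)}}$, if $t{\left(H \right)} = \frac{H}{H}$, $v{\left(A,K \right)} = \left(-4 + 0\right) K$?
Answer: $- \frac{28}{5} \approx -5.6$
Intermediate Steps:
$v{\left(A,K \right)} = - 4 K$
$t{\left(H \right)} = 1$
$Z{\left(X \right)} = \frac{\frac{1}{4} + X}{-8 + X}$ ($Z{\left(X \right)} = \frac{X + \frac{1}{4}}{X - 8} = \frac{\frac{1}{4} + X}{-8 + X}$)
$\frac{1}{Z{\left(t{\left(D{\left(-2,0 \right)} \right)} \right)}} = \frac{1}{\frac{1}{-8 + 1} \left(\frac{1}{4} + 1\right)} = \frac{1}{\frac{1}{-7} \cdot \frac{5}{4}} = \frac{1}{\left(- \frac{1}{7}\right) \frac{5}{4}} = \frac{1}{- \frac{5}{28}} = - \frac{28}{5}$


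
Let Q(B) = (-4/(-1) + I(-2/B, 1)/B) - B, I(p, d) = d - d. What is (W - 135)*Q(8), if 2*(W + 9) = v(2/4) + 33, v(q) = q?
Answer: 509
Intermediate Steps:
I(p, d) = 0
W = 31/4 (W = -9 + (2/4 + 33)/2 = -9 + (2*(¼) + 33)/2 = -9 + (½ + 33)/2 = -9 + (½)*(67/2) = -9 + 67/4 = 31/4 ≈ 7.7500)
Q(B) = 4 - B (Q(B) = (-4/(-1) + 0/B) - B = (-4*(-1) + 0) - B = (4 + 0) - B = 4 - B)
(W - 135)*Q(8) = (31/4 - 135)*(4 - 1*8) = -509*(4 - 8)/4 = -509/4*(-4) = 509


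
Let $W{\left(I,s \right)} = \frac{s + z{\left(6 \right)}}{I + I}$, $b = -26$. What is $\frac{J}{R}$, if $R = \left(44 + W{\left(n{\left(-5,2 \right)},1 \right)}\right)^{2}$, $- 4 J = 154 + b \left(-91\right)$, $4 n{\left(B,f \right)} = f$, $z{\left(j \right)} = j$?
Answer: $- \frac{70}{289} \approx -0.24221$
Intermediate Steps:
$n{\left(B,f \right)} = \frac{f}{4}$
$J = -630$ ($J = - \frac{154 - -2366}{4} = - \frac{154 + 2366}{4} = \left(- \frac{1}{4}\right) 2520 = -630$)
$W{\left(I,s \right)} = \frac{6 + s}{2 I}$ ($W{\left(I,s \right)} = \frac{s + 6}{I + I} = \frac{6 + s}{2 I}$)
$R = 2601$ ($R = \left(44 + \frac{6 + 1}{2 \cdot \frac{1}{4} \cdot 2}\right)^{2} = \left(44 + \frac{1}{2} \frac{1}{\frac{1}{2}} \cdot 7\right)^{2} = \left(44 + \frac{1}{2} \cdot 2 \cdot 7\right)^{2} = \left(44 + 7\right)^{2} = 51^{2} = 2601$)
$\frac{J}{R} = - \frac{630}{2601} = \left(-630\right) \frac{1}{2601} = - \frac{70}{289}$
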